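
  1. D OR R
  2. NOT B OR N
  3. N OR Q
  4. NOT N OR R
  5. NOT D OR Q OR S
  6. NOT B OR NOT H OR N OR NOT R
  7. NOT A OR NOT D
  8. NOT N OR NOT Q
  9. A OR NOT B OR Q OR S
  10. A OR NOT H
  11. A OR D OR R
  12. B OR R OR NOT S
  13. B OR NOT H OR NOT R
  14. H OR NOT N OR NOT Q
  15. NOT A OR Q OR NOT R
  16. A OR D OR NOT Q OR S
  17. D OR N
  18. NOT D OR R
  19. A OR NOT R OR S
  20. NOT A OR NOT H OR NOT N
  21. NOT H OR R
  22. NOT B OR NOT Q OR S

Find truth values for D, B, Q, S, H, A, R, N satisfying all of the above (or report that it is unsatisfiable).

Set D = False.
  then (D OR R) forces R = True.
  then (D OR N) forces N = True.
  then (NOT N OR NOT Q) forces Q = False.
  then (NOT A OR Q OR NOT R) forces A = False.
  then (A OR NOT R OR S) forces S = True.
  then (A OR NOT H) forces H = False.
Set B = True.
All clauses satisfied.

D=F; B=T; Q=F; S=T; H=F; A=F; R=T; N=T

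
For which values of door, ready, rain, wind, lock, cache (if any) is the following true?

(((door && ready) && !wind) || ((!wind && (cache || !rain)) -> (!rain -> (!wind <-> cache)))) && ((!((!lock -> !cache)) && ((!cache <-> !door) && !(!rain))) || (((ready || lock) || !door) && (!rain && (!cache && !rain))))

door: True, ready: False, rain: False, wind: True, lock: True, cache: False

  ((door && ready) && !wind) || ((!wind && (cache || !rain)) -> (!rain -> (!wind <-> cache))) = True
    (door && ready) && !wind = False
      door && ready = False
      !wind = False
    (!wind && (cache || !rain)) -> (!rain -> (!wind <-> cache)) = True
      !wind && (cache || !rain) = False
        !wind = False
        cache || !rain = True
          !rain = True
      !rain -> (!wind <-> cache) = True
        !rain = True
        !wind <-> cache = True
          !wind = False
  (!((!lock -> !cache)) && ((!cache <-> !door) && !(!rain))) || (((ready || lock) || !door) && (!rain && (!cache && !rain))) = True
    !((!lock -> !cache)) && ((!cache <-> !door) && !(!rain)) = False
      !((!lock -> !cache)) = False
        !lock -> !cache = True
          !lock = False
          !cache = True
      (!cache <-> !door) && !(!rain) = False
        !cache <-> !door = False
          !cache = True
          !door = False
        !(!rain) = False
          !rain = True
    ((ready || lock) || !door) && (!rain && (!cache && !rain)) = True
      (ready || lock) || !door = True
        ready || lock = True
        !door = False
      !rain && (!cache && !rain) = True
        !rain = True
        !cache && !rain = True
          !cache = True
          !rain = True
Both conjuncts True, so the formula holds.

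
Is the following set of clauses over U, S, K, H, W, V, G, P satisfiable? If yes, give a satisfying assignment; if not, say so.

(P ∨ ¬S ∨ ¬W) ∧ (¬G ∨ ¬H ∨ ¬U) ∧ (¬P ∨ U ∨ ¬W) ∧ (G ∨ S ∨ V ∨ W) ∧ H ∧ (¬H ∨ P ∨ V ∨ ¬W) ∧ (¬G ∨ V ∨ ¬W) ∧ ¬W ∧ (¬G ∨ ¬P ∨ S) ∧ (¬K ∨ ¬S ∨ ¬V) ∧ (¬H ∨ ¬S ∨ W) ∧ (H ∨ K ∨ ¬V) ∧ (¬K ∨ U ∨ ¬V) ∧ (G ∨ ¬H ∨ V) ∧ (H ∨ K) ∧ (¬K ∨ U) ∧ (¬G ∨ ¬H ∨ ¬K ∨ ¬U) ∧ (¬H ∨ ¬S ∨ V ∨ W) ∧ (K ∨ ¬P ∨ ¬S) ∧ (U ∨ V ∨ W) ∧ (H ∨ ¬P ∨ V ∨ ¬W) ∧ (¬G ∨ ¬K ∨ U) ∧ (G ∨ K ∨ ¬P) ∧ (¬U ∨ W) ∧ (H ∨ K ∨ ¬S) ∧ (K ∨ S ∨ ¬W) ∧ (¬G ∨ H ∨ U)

U=F, S=F, K=F, H=T, W=F, V=T, G=T, P=F

Unit clause (H) forces H = True.
Unit clause (¬W) forces W = False.
In (¬H ∨ ¬S ∨ W) only ¬S is left, so S = False.
In (¬U ∨ W) only ¬U is left, so U = False.
In (¬K ∨ U) only ¬K is left, so K = False.
In (U ∨ V ∨ W) only V is left, so V = True.
Set G = True.
  then (¬G ∨ ¬P ∨ S) forces P = False.
All clauses satisfied.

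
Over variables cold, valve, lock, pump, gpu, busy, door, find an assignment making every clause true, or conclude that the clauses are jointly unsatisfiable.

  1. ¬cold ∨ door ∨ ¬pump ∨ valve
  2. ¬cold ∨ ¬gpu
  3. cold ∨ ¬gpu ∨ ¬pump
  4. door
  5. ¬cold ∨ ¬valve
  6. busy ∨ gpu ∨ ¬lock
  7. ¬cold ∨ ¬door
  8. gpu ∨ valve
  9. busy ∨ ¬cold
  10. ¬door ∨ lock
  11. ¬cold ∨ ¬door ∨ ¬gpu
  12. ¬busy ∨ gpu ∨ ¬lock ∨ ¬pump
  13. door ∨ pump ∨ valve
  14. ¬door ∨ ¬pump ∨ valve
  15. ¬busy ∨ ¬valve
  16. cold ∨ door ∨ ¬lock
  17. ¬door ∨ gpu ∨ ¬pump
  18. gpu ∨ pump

Unit clause (door) forces door = True.
In (¬cold ∨ ¬door) only ¬cold is left, so cold = False.
In (¬door ∨ lock) only lock is left, so lock = True.
Set valve = False.
  then (gpu ∨ valve) forces gpu = True.
  then (¬door ∨ ¬pump ∨ valve) forces pump = False.
Set busy = True.
All clauses satisfied.

cold = False; valve = False; lock = True; pump = False; gpu = True; busy = True; door = True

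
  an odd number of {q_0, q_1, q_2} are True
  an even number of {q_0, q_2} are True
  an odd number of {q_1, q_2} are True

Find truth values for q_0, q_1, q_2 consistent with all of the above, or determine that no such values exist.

q_0: False; q_1: True; q_2: False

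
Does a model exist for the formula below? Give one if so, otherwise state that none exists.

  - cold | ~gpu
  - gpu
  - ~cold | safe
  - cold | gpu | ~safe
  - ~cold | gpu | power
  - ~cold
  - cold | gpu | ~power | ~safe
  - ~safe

Case gpu = True:
  (cold | ~gpu) forces cold = True.
  Clause (~cold) is falsified — contradiction.
Case gpu = False:
  Clause (gpu) is falsified — contradiction.
Both cases fail, so the formula is unsatisfiable.

Unsatisfiable — no assignment works.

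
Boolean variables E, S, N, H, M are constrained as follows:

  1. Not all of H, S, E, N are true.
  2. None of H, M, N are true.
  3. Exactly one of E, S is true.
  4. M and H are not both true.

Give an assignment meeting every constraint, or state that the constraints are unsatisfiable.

E = False, S = True, N = False, H = False, M = False

  (1) {H, S, E, N}: 1/4 true — not all ✓
  (2) {H, M, N}: 0 true — none ✓
  (3) {E, S}: 1 true — exactly one ✓
  (4) M=F, H=F — not both ✓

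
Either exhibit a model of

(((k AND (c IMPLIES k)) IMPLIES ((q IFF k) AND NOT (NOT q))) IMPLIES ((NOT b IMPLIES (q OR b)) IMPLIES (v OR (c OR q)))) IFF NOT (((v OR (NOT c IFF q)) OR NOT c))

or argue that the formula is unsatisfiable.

b = True, q = False, c = False, v = False, k = False

  (((k AND (c IMPLIES k)) IMPLIES ((q IFF k) AND NOT (NOT q))) IMPLIES ((NOT b IMPLIES (q OR b)) IMPLIES (v OR (c OR q)))) IFF NOT (((v OR (NOT c IFF q)) OR NOT c)) = True
    ((k AND (c IMPLIES k)) IMPLIES ((q IFF k) AND NOT (NOT q))) IMPLIES ((NOT b IMPLIES (q OR b)) IMPLIES (v OR (c OR q))) = False
      (k AND (c IMPLIES k)) IMPLIES ((q IFF k) AND NOT (NOT q)) = True
        k AND (c IMPLIES k) = False
          c IMPLIES k = True
        (q IFF k) AND NOT (NOT q) = False
          q IFF k = True
          NOT (NOT q) = False
            NOT q = True
      (NOT b IMPLIES (q OR b)) IMPLIES (v OR (c OR q)) = False
        NOT b IMPLIES (q OR b) = True
          NOT b = False
          q OR b = True
        v OR (c OR q) = False
          c OR q = False
    NOT (((v OR (NOT c IFF q)) OR NOT c)) = False
      (v OR (NOT c IFF q)) OR NOT c = True
        v OR (NOT c IFF q) = False
          NOT c IFF q = False
            NOT c = True
        NOT c = True
The formula evaluates to True.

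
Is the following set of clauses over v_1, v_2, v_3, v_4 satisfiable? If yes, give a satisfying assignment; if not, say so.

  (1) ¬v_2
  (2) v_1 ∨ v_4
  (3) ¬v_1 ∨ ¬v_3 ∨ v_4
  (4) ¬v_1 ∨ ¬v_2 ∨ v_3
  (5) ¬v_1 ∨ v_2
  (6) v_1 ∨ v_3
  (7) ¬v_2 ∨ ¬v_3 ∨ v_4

Unit clause (¬v_2) forces v_2 = False.
In (¬v_1 ∨ v_2) only ¬v_1 is left, so v_1 = False.
In (v_1 ∨ v_3) only v_3 is left, so v_3 = True.
In (v_1 ∨ v_4) only v_4 is left, so v_4 = True.
Check each clause:
  (¬v_2): ¬v_2 holds.
  (v_1 ∨ v_4): v_4 holds.
  (¬v_1 ∨ ¬v_3 ∨ v_4): ¬v_1 holds.
  (¬v_1 ∨ ¬v_2 ∨ v_3): ¬v_1 holds.
  (¬v_1 ∨ v_2): ¬v_1 holds.
  (v_1 ∨ v_3): v_3 holds.
  (¬v_2 ∨ ¬v_3 ∨ v_4): ¬v_2 holds.
All clauses satisfied.

v_1: False, v_2: False, v_3: True, v_4: True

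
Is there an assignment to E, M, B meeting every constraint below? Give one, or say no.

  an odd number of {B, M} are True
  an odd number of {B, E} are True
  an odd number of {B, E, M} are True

E = False, M = False, B = True

{B, M}: 1 true → odd ✓
{B, E}: 1 true → odd ✓
{B, E, M}: 1 true → odd ✓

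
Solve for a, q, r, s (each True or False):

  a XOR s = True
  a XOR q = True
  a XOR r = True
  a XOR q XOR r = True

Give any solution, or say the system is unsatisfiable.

a: True, q: False, r: False, s: False

a XOR s = T XOR F = True ✓
a XOR q = T XOR F = True ✓
a XOR r = T XOR F = True ✓
a XOR q XOR r = T XOR F XOR F = True ✓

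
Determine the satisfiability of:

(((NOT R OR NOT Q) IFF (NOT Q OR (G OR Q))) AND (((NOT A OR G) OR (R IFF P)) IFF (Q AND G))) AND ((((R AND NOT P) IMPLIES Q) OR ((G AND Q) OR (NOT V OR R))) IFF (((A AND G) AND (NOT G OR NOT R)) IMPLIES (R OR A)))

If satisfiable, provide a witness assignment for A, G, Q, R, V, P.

A=F, G=T, Q=T, R=F, V=T, P=F

  ((NOT R OR NOT Q) IFF (NOT Q OR (G OR Q))) AND (((NOT A OR G) OR (R IFF P)) IFF (Q AND G)) = True
    (NOT R OR NOT Q) IFF (NOT Q OR (G OR Q)) = True
      NOT R OR NOT Q = True
        NOT R = True
        NOT Q = False
      NOT Q OR (G OR Q) = True
        NOT Q = False
        G OR Q = True
    ((NOT A OR G) OR (R IFF P)) IFF (Q AND G) = True
      (NOT A OR G) OR (R IFF P) = True
        NOT A OR G = True
          NOT A = True
        R IFF P = True
      Q AND G = True
  (((R AND NOT P) IMPLIES Q) OR ((G AND Q) OR (NOT V OR R))) IFF (((A AND G) AND (NOT G OR NOT R)) IMPLIES (R OR A)) = True
    ((R AND NOT P) IMPLIES Q) OR ((G AND Q) OR (NOT V OR R)) = True
      (R AND NOT P) IMPLIES Q = True
        R AND NOT P = False
          NOT P = True
      (G AND Q) OR (NOT V OR R) = True
        G AND Q = True
        NOT V OR R = False
          NOT V = False
    ((A AND G) AND (NOT G OR NOT R)) IMPLIES (R OR A) = True
      (A AND G) AND (NOT G OR NOT R) = False
        A AND G = False
        NOT G OR NOT R = True
          NOT G = False
          NOT R = True
      R OR A = False
Both conjuncts True, so the formula holds.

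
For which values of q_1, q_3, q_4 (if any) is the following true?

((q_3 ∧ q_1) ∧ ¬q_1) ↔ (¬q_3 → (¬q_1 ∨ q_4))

q_1: True; q_3: False; q_4: False

  ((q_3 ∧ q_1) ∧ ¬q_1) ↔ (¬q_3 → (¬q_1 ∨ q_4)) = True
    (q_3 ∧ q_1) ∧ ¬q_1 = False
      q_3 ∧ q_1 = False
      ¬q_1 = False
    ¬q_3 → (¬q_1 ∨ q_4) = False
      ¬q_3 = True
      ¬q_1 ∨ q_4 = False
        ¬q_1 = False
The formula evaluates to True.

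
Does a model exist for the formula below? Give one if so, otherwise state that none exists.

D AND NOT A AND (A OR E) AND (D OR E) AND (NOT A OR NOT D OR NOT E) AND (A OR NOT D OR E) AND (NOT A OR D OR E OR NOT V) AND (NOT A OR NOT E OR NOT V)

V = False, D = True, A = False, E = True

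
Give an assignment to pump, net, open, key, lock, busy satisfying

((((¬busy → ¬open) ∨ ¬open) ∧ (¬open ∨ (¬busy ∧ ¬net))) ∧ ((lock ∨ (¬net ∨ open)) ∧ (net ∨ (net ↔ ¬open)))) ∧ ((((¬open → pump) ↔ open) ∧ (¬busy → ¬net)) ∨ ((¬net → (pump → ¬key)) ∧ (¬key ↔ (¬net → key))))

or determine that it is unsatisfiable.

pump = False; net = True; open = False; key = False; lock = True; busy = True

  (((¬busy → ¬open) ∨ ¬open) ∧ (¬open ∨ (¬busy ∧ ¬net))) ∧ ((lock ∨ (¬net ∨ open)) ∧ (net ∨ (net ↔ ¬open))) = True
    ((¬busy → ¬open) ∨ ¬open) ∧ (¬open ∨ (¬busy ∧ ¬net)) = True
      (¬busy → ¬open) ∨ ¬open = True
        ¬busy → ¬open = True
          ¬busy = False
          ¬open = True
        ¬open = True
      ¬open ∨ (¬busy ∧ ¬net) = True
        ¬open = True
        ¬busy ∧ ¬net = False
          ¬busy = False
          ¬net = False
    (lock ∨ (¬net ∨ open)) ∧ (net ∨ (net ↔ ¬open)) = True
      lock ∨ (¬net ∨ open) = True
        ¬net ∨ open = False
          ¬net = False
      net ∨ (net ↔ ¬open) = True
        net ↔ ¬open = True
          ¬open = True
  (((¬open → pump) ↔ open) ∧ (¬busy → ¬net)) ∨ ((¬net → (pump → ¬key)) ∧ (¬key ↔ (¬net → key))) = True
    ((¬open → pump) ↔ open) ∧ (¬busy → ¬net) = True
      (¬open → pump) ↔ open = True
        ¬open → pump = False
          ¬open = True
      ¬busy → ¬net = True
        ¬busy = False
        ¬net = False
    (¬net → (pump → ¬key)) ∧ (¬key ↔ (¬net → key)) = True
      ¬net → (pump → ¬key) = True
        ¬net = False
        pump → ¬key = True
          ¬key = True
      ¬key ↔ (¬net → key) = True
        ¬key = True
        ¬net → key = True
          ¬net = False
Both conjuncts True, so the formula holds.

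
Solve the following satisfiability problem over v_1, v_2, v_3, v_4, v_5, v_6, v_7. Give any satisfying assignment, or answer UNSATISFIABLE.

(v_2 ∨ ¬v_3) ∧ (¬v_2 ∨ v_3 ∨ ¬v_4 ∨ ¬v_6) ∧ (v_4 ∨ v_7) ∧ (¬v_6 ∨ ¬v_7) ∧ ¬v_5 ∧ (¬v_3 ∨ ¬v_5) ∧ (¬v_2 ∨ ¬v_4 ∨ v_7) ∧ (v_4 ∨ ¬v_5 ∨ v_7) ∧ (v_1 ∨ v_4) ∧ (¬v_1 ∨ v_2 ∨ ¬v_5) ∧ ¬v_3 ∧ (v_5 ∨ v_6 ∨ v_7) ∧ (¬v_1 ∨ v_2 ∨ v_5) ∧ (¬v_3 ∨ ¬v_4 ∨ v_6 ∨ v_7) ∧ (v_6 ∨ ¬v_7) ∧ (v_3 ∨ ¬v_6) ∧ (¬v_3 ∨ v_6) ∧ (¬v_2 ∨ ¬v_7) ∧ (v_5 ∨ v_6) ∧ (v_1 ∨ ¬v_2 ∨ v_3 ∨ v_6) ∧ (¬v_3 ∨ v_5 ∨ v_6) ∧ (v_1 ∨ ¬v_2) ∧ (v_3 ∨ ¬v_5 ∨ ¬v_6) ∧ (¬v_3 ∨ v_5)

Case v_3 = True:
  Clause (¬v_3) is falsified — contradiction.
Case v_3 = False:
  (¬v_5) forces v_5 = False.
  (v_3 ∨ ¬v_6) forces v_6 = False.
  Clause (v_5 ∨ v_6) is falsified — contradiction.
Both cases fail, so the formula is unsatisfiable.

No satisfying assignment exists.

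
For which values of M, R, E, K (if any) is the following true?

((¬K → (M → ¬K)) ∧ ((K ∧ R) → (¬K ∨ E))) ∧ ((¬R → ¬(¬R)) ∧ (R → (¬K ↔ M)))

M: False; R: True; E: True; K: True

  (¬K → (M → ¬K)) ∧ ((K ∧ R) → (¬K ∨ E)) = True
    ¬K → (M → ¬K) = True
      ¬K = False
      M → ¬K = True
        ¬K = False
    (K ∧ R) → (¬K ∨ E) = True
      K ∧ R = True
      ¬K ∨ E = True
        ¬K = False
  (¬R → ¬(¬R)) ∧ (R → (¬K ↔ M)) = True
    ¬R → ¬(¬R) = True
      ¬R = False
      ¬(¬R) = True
        ¬R = False
    R → (¬K ↔ M) = True
      ¬K ↔ M = True
        ¬K = False
Both conjuncts True, so the formula holds.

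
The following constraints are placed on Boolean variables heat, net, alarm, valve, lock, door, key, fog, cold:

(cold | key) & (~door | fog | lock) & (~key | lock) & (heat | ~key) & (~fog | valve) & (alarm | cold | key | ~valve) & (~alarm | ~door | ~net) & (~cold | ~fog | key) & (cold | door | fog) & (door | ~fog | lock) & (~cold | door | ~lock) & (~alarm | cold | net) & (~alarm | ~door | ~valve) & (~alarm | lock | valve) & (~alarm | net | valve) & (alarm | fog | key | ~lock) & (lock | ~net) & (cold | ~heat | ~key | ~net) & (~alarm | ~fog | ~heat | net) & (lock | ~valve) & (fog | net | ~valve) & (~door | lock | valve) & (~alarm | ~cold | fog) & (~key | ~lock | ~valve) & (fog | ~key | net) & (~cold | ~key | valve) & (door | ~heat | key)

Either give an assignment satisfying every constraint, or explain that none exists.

Set heat = False.
  then (heat | ~key) forces key = False.
  then (cold | key) forces cold = True.
  then (~cold | ~fog | key) forces fog = False.
  then (~alarm | ~cold | fog) forces alarm = False.
  then (alarm | fog | key | ~lock) forces lock = False.
  then (lock | ~net) forces net = False.
  then (lock | ~valve) forces valve = False.
  then (~door | lock | valve) forces door = False.
All clauses satisfied.

heat = False, net = False, alarm = False, valve = False, lock = False, door = False, key = False, fog = False, cold = True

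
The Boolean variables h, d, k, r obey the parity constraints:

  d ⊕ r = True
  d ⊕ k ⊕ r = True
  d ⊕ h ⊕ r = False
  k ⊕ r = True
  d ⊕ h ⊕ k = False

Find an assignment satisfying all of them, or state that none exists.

Adding constraints 3, 4, 5 mod 2: every variable appears an even number of times on the left, so the left side is 0.
But the right sides sum to 1 (mod 2). 0 ≠ 1 — the system is inconsistent.

The formula is unsatisfiable.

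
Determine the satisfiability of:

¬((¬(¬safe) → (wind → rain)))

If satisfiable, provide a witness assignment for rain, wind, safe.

rain: False, wind: True, safe: True

  ¬((¬(¬safe) → (wind → rain))) = True
    ¬(¬safe) → (wind → rain) = False
      ¬(¬safe) = True
        ¬safe = False
      wind → rain = False
The formula evaluates to True.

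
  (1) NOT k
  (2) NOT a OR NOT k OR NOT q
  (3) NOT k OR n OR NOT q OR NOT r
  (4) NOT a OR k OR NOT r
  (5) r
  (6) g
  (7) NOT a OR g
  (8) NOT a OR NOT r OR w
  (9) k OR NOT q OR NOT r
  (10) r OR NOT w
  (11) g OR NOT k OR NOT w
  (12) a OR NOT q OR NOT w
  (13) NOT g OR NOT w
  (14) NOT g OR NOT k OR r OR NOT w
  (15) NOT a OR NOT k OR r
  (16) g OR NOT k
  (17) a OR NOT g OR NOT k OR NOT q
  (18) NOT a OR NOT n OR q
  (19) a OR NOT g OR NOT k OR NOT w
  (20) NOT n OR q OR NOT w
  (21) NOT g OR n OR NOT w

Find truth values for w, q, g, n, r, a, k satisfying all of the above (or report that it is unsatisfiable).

Unit clause (NOT k) forces k = False.
Unit clause (r) forces r = True.
Unit clause (g) forces g = True.
In (k OR NOT q OR NOT r) only NOT q is left, so q = False.
In (NOT g OR NOT w) only NOT w is left, so w = False.
In (NOT a OR k OR NOT r) only NOT a is left, so a = False.
Set n = True.
All clauses satisfied.

w: False, q: False, g: True, n: True, r: True, a: False, k: False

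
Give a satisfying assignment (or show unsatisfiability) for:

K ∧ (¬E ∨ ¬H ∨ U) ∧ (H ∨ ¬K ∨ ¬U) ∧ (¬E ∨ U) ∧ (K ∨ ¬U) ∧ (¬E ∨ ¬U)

K=T; E=F; H=T; U=F

Unit clause (K) forces K = True.
Try E = True:
  (¬E ∨ U) forces U = True.
  clause (¬E ∨ ¬U) is falsified — backtrack.
So E = False.
Set H = True.
Set U = False.
All clauses satisfied.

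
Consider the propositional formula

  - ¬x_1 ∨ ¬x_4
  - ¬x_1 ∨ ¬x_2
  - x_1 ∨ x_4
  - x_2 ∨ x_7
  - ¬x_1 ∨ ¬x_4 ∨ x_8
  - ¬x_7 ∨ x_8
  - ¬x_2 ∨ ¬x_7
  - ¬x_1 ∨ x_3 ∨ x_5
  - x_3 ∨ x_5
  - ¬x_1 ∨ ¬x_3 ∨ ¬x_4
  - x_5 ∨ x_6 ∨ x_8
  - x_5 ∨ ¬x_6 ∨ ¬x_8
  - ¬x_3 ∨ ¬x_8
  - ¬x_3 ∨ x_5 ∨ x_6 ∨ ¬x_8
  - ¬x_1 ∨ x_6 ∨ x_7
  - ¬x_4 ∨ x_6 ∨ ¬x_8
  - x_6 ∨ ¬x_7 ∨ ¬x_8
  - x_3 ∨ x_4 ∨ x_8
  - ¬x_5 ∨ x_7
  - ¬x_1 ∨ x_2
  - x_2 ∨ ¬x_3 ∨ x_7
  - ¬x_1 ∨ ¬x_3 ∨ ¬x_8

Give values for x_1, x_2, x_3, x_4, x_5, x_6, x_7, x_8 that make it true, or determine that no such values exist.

Try x_1 = True:
  (¬x_1 ∨ ¬x_4) forces x_4 = False.
  (¬x_1 ∨ ¬x_2) forces x_2 = False.
  clause (¬x_1 ∨ x_2) is falsified — backtrack.
So x_1 = False.
  then (x_1 ∨ x_4) forces x_4 = True.
Set x_2 = False.
  then (x_2 ∨ x_7) forces x_7 = True.
  then (¬x_7 ∨ x_8) forces x_8 = True.
  then (¬x_3 ∨ ¬x_8) forces x_3 = False.
  then (¬x_4 ∨ x_6 ∨ ¬x_8) forces x_6 = True.
  then (x_3 ∨ x_5) forces x_5 = True.
All clauses satisfied.

x_1=F, x_2=F, x_3=F, x_4=T, x_5=T, x_6=T, x_7=T, x_8=T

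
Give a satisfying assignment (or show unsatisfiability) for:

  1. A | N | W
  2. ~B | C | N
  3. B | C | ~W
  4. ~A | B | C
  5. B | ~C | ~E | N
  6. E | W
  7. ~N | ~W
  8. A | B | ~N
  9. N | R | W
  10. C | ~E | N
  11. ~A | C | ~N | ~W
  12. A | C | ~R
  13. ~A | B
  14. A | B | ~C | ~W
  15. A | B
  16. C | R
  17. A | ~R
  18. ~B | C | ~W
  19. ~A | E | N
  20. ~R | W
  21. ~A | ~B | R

Set A = False.
  then (A | B) forces B = True.
  then (A | ~R) forces R = False.
  then (C | R) forces C = True.
Set W = True.
  then (~N | ~W) forces N = False.
Set E = False.
All clauses satisfied.

A = False, B = True, C = True, W = True, N = False, R = False, E = False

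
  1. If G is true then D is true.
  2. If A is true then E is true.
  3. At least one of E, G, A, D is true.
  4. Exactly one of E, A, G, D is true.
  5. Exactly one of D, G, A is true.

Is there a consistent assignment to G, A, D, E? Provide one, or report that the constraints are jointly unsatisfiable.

G = False, A = False, D = True, E = False

  (1) G=F ⇒ D: vacuous ✓
  (2) A=F ⇒ E: vacuous ✓
  (3) {E, G, A, D}: 1 true — at least one ✓
  (4) {E, A, G, D}: 1 true — exactly one ✓
  (5) {D, G, A}: 1 true — exactly one ✓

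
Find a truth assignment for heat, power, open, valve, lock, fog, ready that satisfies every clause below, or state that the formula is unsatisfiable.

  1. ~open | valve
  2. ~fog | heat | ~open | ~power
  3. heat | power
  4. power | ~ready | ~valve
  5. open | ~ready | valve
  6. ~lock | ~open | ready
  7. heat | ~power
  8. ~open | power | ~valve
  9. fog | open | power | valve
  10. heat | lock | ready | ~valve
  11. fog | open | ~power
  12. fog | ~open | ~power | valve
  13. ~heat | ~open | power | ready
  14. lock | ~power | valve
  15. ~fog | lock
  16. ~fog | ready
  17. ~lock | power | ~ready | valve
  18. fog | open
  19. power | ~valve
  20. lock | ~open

Try heat = False:
  (heat | power) forces power = True.
  clause (heat | ~power) is falsified — backtrack.
So heat = True.
Set power = True.
Set open = True.
  then (~open | valve) forces valve = True.
  then (lock | ~open) forces lock = True.
  then (~lock | ~open | ready) forces ready = True.
Set fog = False.
All clauses satisfied.

heat: True, power: True, open: True, valve: True, lock: True, fog: False, ready: True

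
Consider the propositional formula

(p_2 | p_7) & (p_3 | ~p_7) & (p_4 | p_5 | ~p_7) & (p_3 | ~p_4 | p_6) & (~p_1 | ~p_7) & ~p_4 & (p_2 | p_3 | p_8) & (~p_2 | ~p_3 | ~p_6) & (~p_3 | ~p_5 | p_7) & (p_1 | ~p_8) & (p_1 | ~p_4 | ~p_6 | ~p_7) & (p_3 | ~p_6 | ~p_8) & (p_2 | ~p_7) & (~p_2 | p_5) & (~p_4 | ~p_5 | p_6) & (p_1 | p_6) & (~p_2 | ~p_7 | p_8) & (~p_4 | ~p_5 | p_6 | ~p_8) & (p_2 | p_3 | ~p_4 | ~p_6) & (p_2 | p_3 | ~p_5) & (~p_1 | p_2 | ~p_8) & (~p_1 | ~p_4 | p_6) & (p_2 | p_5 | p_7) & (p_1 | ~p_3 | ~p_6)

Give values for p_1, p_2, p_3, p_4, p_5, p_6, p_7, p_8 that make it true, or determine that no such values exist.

Unit clause (~p_4) forces p_4 = False.
Set p_1 = True.
  then (~p_1 | ~p_7) forces p_7 = False.
  then (p_2 | p_7) forces p_2 = True.
  then (~p_2 | p_5) forces p_5 = True.
  then (~p_3 | ~p_5 | p_7) forces p_3 = False.
Set p_6 = True.
  then (p_3 | ~p_6 | ~p_8) forces p_8 = False.
All clauses satisfied.

p_1 = True, p_2 = True, p_3 = False, p_4 = False, p_5 = True, p_6 = True, p_7 = False, p_8 = False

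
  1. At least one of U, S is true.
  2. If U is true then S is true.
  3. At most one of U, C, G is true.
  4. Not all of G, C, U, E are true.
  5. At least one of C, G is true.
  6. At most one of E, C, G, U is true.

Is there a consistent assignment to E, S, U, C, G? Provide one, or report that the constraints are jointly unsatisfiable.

E=F, S=T, U=F, C=F, G=T

  (1) {U, S}: 1 true — at least one ✓
  (2) U=F ⇒ S: vacuous ✓
  (3) {U, C, G}: 1 true — at most one ✓
  (4) {G, C, U, E}: 1/4 true — not all ✓
  (5) {C, G}: 1 true — at least one ✓
  (6) {E, C, G, U}: 1 true — at most one ✓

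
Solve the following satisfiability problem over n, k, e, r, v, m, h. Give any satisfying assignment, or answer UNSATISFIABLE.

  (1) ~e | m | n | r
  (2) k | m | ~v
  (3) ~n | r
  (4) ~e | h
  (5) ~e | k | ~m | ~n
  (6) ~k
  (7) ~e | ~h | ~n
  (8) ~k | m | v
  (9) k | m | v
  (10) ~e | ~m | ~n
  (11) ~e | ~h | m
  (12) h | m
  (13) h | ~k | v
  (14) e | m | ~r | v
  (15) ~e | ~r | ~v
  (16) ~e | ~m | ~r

n = False, k = False, e = False, r = True, v = True, m = True, h = True

Unit clause (~k) forces k = False.
Set n = False.
Set e = False.
Set r = True.
Set v = True.
  then (k | m | ~v) forces m = True.
Set h = True.
All clauses satisfied.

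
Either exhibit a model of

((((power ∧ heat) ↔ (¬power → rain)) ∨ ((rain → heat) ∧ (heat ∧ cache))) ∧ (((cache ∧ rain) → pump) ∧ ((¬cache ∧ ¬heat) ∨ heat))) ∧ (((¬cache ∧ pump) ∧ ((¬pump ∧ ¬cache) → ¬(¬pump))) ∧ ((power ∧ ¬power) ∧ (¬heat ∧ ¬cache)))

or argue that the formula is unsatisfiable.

Case power = True: the conjunct ¬power is False.
Case power = False: the conjunct power is False.
Both cases fail — unsatisfiable.

Unsatisfiable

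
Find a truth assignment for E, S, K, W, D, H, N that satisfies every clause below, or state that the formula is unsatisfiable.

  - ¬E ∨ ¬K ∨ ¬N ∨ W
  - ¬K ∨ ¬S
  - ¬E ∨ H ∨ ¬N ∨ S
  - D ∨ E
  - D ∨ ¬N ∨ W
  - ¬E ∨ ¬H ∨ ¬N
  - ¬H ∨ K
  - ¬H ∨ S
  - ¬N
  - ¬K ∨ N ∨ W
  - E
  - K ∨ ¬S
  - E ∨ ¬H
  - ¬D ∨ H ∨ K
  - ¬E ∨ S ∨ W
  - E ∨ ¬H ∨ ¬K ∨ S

E: True; S: False; K: False; W: True; D: False; H: False; N: False

Unit clause (¬N) forces N = False.
Unit clause (E) forces E = True.
Try S = True:
  (¬K ∨ ¬S) forces K = False.
  clause (K ∨ ¬S) is falsified — backtrack.
So S = False.
  then (¬H ∨ S) forces H = False.
  then (¬E ∨ S ∨ W) forces W = True.
Set K = False.
  then (¬D ∨ H ∨ K) forces D = False.
All clauses satisfied.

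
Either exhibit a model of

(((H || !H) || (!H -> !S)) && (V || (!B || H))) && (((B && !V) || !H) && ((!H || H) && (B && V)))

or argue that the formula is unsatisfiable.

V = True, B = True, S = True, H = False

  ((H || !H) || (!H -> !S)) && (V || (!B || H)) = True
    (H || !H) || (!H -> !S) = True
      H || !H = True
        !H = True
      !H -> !S = False
        !H = True
        !S = False
    V || (!B || H) = True
      !B || H = False
        !B = False
  ((B && !V) || !H) && ((!H || H) && (B && V)) = True
    (B && !V) || !H = True
      B && !V = False
        !V = False
      !H = True
    (!H || H) && (B && V) = True
      !H || H = True
        !H = True
      B && V = True
Both conjuncts True, so the formula holds.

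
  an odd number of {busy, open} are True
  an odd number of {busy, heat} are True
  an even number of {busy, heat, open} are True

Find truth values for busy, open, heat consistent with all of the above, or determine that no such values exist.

busy = False, open = True, heat = True

{busy, open}: 1 true → odd ✓
{busy, heat}: 1 true → odd ✓
{busy, heat, open}: 2 true → even ✓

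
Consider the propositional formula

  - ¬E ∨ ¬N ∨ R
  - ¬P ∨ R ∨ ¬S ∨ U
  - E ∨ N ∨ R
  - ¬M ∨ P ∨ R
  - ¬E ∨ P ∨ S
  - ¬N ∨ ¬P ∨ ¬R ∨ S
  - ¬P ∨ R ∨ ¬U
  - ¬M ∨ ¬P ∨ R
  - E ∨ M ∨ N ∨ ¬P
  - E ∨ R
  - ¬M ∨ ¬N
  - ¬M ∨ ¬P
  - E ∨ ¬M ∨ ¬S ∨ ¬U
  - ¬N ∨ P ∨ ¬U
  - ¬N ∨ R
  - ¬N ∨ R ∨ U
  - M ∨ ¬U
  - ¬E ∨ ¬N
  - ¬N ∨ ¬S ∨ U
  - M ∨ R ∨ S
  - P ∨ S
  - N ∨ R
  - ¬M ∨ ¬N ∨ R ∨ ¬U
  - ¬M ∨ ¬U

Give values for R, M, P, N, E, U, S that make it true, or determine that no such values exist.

R = True; M = False; P = False; N = False; E = False; U = False; S = True

Set R = True.
Set M = False.
  then (M ∨ ¬U) forces U = False.
Set P = False.
  then (P ∨ S) forces S = True.
  then (¬N ∨ ¬S ∨ U) forces N = False.
Set E = False.
All clauses satisfied.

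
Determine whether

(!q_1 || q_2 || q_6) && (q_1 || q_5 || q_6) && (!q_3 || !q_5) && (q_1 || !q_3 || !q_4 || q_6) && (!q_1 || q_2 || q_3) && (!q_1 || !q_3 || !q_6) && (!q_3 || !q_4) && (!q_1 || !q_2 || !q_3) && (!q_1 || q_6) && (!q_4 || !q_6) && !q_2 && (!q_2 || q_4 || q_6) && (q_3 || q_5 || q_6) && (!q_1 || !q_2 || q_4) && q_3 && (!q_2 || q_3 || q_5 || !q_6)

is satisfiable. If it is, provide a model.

q_1 = False; q_2 = False; q_3 = True; q_4 = False; q_5 = False; q_6 = True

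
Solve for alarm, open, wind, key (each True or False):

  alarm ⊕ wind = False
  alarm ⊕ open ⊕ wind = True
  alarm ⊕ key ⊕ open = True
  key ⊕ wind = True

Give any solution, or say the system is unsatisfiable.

Unsatisfiable

Adding constraints 2, 3, 4 mod 2: every variable appears an even number of times on the left, so the left side is 0.
But the right sides sum to 1 (mod 2). 0 ≠ 1 — the system is inconsistent.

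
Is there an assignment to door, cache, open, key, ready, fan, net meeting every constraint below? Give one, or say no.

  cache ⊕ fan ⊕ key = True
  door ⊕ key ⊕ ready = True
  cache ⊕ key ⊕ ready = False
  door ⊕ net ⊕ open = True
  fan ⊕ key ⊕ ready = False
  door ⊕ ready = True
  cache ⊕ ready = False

Adding constraints 1, 2, 3, 5, 6 mod 2: every variable appears an even number of times on the left, so the left side is 0.
But the right sides sum to 1 (mod 2). 0 ≠ 1 — the system is inconsistent.

The formula is unsatisfiable.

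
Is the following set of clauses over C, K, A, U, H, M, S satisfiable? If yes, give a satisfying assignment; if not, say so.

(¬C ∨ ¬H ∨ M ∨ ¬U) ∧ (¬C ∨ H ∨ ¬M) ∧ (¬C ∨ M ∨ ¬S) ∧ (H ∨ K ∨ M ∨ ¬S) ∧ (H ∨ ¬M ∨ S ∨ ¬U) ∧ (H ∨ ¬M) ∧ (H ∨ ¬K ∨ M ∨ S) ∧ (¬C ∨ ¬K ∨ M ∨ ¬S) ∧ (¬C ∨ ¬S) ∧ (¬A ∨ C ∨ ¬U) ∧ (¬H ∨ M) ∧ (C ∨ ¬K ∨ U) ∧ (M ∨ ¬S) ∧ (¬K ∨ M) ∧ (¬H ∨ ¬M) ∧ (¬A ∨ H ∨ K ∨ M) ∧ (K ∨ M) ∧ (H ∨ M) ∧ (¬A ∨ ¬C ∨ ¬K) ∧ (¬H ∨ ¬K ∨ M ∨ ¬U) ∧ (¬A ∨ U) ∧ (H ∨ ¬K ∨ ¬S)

Case H = True:
  (¬H ∨ M) forces M = True.
  Clause (¬H ∨ ¬M) is falsified — contradiction.
Case H = False:
  (H ∨ ¬M) forces M = False.
  Clause (H ∨ M) is falsified — contradiction.
Both cases fail, so the formula is unsatisfiable.

UNSATISFIABLE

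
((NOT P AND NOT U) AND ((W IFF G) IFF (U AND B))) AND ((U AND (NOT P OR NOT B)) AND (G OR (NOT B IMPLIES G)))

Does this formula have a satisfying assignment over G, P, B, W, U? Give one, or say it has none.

Unsatisfiable — no assignment works.

Case U = True: the conjunct NOT U is False.
Case U = False: the conjunct U is False.
Both cases fail — unsatisfiable.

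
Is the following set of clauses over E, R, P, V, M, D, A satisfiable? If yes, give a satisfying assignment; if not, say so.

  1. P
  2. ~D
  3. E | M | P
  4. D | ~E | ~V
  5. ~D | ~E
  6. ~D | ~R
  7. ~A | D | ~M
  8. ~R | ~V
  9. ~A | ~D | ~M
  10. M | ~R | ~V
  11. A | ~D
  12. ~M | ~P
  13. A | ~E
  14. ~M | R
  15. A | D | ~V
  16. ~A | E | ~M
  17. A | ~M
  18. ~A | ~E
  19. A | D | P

Unit clause (P) forces P = True.
Unit clause (~D) forces D = False.
In (~M | ~P) only ~M is left, so M = False.
Try E = True:
  (D | ~E | ~V) forces V = False.
  (A | ~E) forces A = True.
  clause (~A | ~E) is falsified — backtrack.
So E = False.
Set R = True.
  then (~R | ~V) forces V = False.
Set A = True.
All clauses satisfied.

E = False; R = True; P = True; V = False; M = False; D = False; A = True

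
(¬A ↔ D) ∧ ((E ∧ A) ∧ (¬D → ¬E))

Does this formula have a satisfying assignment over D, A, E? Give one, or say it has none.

Unsatisfiable

Case E = True: the formula simplifies to (¬A ↔ D) ∧ (A ∧ D).
  D = True: simplifies to ¬A ∧ A.
    A = True: the conjunct ¬A is False.
    A = False: the conjunct A is False.
  D = False: the conjunct D is False.
Case E = False: the conjunct E is False.
Both cases fail — unsatisfiable.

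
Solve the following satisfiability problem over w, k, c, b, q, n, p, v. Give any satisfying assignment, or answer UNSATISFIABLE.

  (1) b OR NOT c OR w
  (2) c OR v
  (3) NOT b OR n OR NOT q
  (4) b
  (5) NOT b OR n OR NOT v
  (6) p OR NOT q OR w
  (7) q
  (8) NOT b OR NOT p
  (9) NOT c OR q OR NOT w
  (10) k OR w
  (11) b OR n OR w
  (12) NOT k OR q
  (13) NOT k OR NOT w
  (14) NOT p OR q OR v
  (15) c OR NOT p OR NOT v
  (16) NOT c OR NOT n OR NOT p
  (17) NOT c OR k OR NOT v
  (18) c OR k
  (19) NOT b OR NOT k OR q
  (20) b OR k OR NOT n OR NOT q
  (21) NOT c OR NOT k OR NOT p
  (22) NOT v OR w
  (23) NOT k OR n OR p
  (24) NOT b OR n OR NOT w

w: True, k: False, c: True, b: True, q: True, n: True, p: False, v: False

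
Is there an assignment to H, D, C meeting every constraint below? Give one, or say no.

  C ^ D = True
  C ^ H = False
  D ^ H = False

Unsatisfiable

Adding constraints 1, 2, 3 mod 2: every variable appears an even number of times on the left, so the left side is 0.
But the right sides sum to 1 (mod 2). 0 ≠ 1 — the system is inconsistent.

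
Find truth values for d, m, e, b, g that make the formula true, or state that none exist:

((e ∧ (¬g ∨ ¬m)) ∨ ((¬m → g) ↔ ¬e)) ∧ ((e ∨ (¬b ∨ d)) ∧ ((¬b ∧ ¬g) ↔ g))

d = True, m = True, e = False, b = True, g = False

  (e ∧ (¬g ∨ ¬m)) ∨ ((¬m → g) ↔ ¬e) = True
    e ∧ (¬g ∨ ¬m) = False
      ¬g ∨ ¬m = True
        ¬g = True
        ¬m = False
    (¬m → g) ↔ ¬e = True
      ¬m → g = True
        ¬m = False
      ¬e = True
  (e ∨ (¬b ∨ d)) ∧ ((¬b ∧ ¬g) ↔ g) = True
    e ∨ (¬b ∨ d) = True
      ¬b ∨ d = True
        ¬b = False
    (¬b ∧ ¬g) ↔ g = True
      ¬b ∧ ¬g = False
        ¬b = False
        ¬g = True
Both conjuncts True, so the formula holds.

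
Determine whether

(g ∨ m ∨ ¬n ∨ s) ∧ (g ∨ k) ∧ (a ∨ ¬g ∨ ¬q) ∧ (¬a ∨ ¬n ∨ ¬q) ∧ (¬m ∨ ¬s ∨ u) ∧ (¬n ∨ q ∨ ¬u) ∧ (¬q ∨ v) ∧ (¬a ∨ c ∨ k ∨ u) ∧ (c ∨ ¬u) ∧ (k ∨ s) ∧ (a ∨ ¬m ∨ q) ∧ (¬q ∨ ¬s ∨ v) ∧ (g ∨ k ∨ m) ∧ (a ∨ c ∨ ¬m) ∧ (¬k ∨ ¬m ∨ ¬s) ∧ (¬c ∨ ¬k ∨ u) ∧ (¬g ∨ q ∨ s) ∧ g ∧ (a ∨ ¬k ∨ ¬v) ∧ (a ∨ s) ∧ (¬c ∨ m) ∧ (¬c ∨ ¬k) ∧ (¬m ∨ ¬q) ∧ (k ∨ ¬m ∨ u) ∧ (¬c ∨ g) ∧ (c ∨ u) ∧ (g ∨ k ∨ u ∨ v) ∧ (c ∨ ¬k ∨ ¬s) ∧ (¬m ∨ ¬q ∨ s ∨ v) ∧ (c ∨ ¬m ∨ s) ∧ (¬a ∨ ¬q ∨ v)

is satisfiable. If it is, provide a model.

c = True, v = False, n = False, q = False, u = True, g = True, s = True, m = True, a = True, k = False

Unit clause (g) forces g = True.
Try c = False:
  (c ∨ ¬u) forces u = False.
  clause (c ∨ u) is falsified — backtrack.
So c = True.
  then (¬c ∨ m) forces m = True.
  then (¬c ∨ ¬k) forces k = False.
  then (¬m ∨ ¬q) forces q = False.
  then (k ∨ ¬m ∨ u) forces u = True.
  then (¬n ∨ q ∨ ¬u) forces n = False.
  then (k ∨ s) forces s = True.
  then (a ∨ ¬m ∨ q) forces a = True.
Set v = False.
All clauses satisfied.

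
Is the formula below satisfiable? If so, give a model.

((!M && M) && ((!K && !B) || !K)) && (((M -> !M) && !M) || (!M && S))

No satisfying assignment exists.

Case M = True: the conjunct !M is False.
Case M = False: the conjunct M is False.
Both cases fail — unsatisfiable.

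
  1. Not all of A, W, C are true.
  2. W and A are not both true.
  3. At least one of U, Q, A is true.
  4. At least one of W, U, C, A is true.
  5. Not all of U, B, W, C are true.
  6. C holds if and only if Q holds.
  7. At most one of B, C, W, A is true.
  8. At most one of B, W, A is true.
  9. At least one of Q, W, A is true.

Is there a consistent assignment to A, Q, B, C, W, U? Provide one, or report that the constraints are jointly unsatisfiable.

A = False, Q = True, B = False, C = True, W = False, U = False

  (1) {A, W, C}: 1/3 true — not all ✓
  (2) W=F, A=F — not both ✓
  (3) {U, Q, A}: 1 true — at least one ✓
  (4) {W, U, C, A}: 1 true — at least one ✓
  (5) {U, B, W, C}: 1/4 true — not all ✓
  (6) C=T, Q=T — same ✓
  (7) {B, C, W, A}: 1 true — at most one ✓
  (8) {B, W, A}: 0 true — at most one ✓
  (9) {Q, W, A}: 1 true — at least one ✓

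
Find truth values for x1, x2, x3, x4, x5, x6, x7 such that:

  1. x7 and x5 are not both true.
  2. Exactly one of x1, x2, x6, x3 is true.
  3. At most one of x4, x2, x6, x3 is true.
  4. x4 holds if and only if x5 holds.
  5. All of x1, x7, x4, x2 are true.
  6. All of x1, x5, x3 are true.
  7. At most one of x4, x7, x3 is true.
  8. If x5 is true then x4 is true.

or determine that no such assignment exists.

Case x1 = True:
  (2) with x1=T forces x2 = False.
  Constraint (5) is violated (x2=F) — contradiction.
Case x1 = False:
  Constraint (5) is violated (x1=F) — contradiction.
Both cases fail — unsatisfiable.

No satisfying assignment exists.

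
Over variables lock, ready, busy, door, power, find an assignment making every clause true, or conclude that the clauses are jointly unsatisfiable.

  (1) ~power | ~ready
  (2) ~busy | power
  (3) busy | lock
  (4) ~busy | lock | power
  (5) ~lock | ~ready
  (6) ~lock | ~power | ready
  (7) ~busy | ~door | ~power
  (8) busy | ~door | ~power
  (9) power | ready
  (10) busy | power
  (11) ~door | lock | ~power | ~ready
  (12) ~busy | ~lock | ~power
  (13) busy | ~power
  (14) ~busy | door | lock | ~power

Case power = True:
  (~power | ~ready) forces ready = False.
  (~lock | ~power | ready) forces lock = False.
  (busy | lock) forces busy = True.
  (~busy | ~door | ~power) forces door = False.
  Clause (~busy | door | lock | ~power) is falsified — contradiction.
Case power = False:
  (~busy | power) forces busy = False.
  Clause (busy | power) is falsified — contradiction.
Both cases fail, so the formula is unsatisfiable.

The formula is unsatisfiable.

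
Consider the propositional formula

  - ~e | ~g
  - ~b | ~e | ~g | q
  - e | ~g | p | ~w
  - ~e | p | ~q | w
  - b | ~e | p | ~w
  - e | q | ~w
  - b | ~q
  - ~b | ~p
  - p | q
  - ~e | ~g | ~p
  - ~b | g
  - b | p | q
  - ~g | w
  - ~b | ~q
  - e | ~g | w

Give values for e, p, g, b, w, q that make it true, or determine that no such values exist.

e=F, p=T, g=F, b=F, w=F, q=F

Set e = False.
Try p = False:
  (p | q) forces q = True.
  (b | ~q) forces b = True.
  clause (~b | ~q) is falsified — backtrack.
So p = True.
  then (~b | ~p) forces b = False.
  then (b | ~q) forces q = False.
  then (e | q | ~w) forces w = False.
  then (~g | w) forces g = False.
All clauses satisfied.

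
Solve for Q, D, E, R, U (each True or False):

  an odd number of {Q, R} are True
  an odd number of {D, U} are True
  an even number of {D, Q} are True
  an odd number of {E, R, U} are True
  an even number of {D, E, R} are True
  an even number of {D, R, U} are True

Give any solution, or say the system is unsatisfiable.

Q = False, D = False, E = True, R = True, U = True

{Q, R}: 1 true → odd ✓
{D, U}: 1 true → odd ✓
{D, Q}: 0 true → even ✓
{E, R, U}: 3 true → odd ✓
{D, E, R}: 2 true → even ✓
{D, R, U}: 2 true → even ✓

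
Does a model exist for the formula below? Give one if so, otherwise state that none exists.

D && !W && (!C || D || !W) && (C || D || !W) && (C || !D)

Unit clause (D) forces D = True.
Unit clause (!W) forces W = False.
In (C || !D) only C is left, so C = True.
Check each clause:
  (D): D holds.
  (!W): !W holds.
  (!C || D || !W): D holds.
  (C || D || !W): C holds.
  (C || !D): C holds.
All clauses satisfied.

W: False; D: True; C: True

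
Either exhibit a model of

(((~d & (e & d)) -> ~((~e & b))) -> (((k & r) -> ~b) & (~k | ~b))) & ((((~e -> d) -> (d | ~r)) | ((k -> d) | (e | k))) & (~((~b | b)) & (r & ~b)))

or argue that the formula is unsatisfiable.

UNSATISFIABLE

The conjunct ~((~b | b)) is unsatisfiable on its own:
  b=F: evaluates to False.
  b=T: evaluates to False.
So the whole conjunction is unsatisfiable.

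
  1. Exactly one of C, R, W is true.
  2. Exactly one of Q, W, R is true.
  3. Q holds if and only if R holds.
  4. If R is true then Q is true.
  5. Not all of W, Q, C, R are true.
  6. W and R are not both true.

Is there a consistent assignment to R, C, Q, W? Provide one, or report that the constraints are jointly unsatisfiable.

R = False, C = False, Q = False, W = True

  (1) {C, R, W}: 1 true — exactly one ✓
  (2) {Q, W, R}: 1 true — exactly one ✓
  (3) Q=F, R=F — same ✓
  (4) R=F ⇒ Q: vacuous ✓
  (5) {W, Q, C, R}: 1/4 true — not all ✓
  (6) W=T, R=F — not both ✓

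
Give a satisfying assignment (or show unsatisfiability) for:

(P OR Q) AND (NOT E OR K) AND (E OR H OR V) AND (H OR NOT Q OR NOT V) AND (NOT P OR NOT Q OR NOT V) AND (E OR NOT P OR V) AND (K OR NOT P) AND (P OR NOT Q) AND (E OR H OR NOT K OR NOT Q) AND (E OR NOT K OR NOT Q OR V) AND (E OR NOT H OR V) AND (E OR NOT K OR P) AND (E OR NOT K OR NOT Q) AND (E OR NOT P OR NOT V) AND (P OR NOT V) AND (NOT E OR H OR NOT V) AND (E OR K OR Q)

Set Q = True.
  then (P OR NOT Q) forces P = True.
  then (NOT P OR NOT Q OR NOT V) forces V = False.
  then (E OR NOT P OR V) forces E = True.
  then (K OR NOT P) forces K = True.
Set H = False.
All clauses satisfied.

Q = True, K = True, H = False, E = True, V = False, P = True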